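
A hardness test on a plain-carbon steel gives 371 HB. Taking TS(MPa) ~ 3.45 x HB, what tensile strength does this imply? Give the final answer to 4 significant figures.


TS (MPa) = 3.45 * HB
TS = 3.45 * 371
TS = 1280 MPa


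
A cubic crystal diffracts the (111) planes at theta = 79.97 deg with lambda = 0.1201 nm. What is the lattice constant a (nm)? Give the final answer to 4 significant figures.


d = lambda / (2*sin(theta))
d = 0.1201 / (2*sin(79.97 deg))
d = 0.060982 nm
a = d * sqrt(h^2+k^2+l^2) = 0.060982 * sqrt(3)
a = 0.1056 nm


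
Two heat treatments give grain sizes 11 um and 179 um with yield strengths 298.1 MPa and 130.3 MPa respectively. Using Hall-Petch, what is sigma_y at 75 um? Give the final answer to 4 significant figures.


sigma_y = sigma0 + k / sqrt(d)
1/sqrt(d1) = 1/sqrt(1.1e-05) = 301.511;  1/sqrt(d2) = 74.7435
k = (sigma1 - sigma2) / (1/sqrt(d1) - 1/sqrt(d2)) = (298.1 - 130.3) / (301.511 - 74.7435) = 0.739964 MPa*m^0.5
sigma0 = sigma1 - k/sqrt(d1) = 298.1 - 0.739964*301.511 = 74.9925 MPa
sigma_y(d3) = 74.9925 + 0.739964 / sqrt(7.5e-05) = 160.4 MPa


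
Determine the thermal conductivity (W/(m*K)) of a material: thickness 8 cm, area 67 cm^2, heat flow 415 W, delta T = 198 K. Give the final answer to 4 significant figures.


k = Q*L / (A*dT)
L = 0.08 m, A = 6.7e-03 m^2
k = 415 * 0.08 / (6.7e-03 * 198)
k = 25.03 W/(m*K)


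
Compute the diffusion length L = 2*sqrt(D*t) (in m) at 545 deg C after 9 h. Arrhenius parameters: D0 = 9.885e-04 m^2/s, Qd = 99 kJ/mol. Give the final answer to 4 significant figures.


Step 1: D = D0 * exp(-Qd/(R*T))
T = 818.15 K
D = 9.885e-04 * exp(-99e3 / (8.314 * 818.15)) = 4.72184e-10 m^2/s
Step 2: L = 2*sqrt(D*t)
t = 9 h = 32400 s
L = 2*sqrt(4.72184e-10 * 32400) = 7.823e-03 m


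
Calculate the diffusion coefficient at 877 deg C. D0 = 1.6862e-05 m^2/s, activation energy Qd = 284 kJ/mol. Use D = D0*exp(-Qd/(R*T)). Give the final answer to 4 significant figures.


D = D0 * exp(-Qd / (R*T))
T = 1150.15 K
D = 1.6862e-05 * exp(-284e3 / (8.314 * 1150.15))
D = 2.13e-18 m^2/s


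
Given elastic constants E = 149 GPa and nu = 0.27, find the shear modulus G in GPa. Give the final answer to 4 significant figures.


G = E / (2*(1+nu))
G = 149 / (2*(1+0.27))
G = 58.66 GPa


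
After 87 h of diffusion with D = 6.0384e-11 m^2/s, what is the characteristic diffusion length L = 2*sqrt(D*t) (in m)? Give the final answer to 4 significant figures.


t = 87 hr = 313200 s
Diffusion length = 2*sqrt(D*t)
= 2*sqrt(6.0384e-11 * 313200)
= 8.698e-03 m


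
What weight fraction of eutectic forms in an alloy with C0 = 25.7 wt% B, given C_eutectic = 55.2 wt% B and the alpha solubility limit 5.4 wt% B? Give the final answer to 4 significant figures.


f_primary = (C_e - C0) / (C_e - C_alpha_max)
f_primary = (55.2 - 25.7) / (55.2 - 5.4)
f_primary = 0.592369
f_eutectic = 1 - 0.592369 = 0.4076


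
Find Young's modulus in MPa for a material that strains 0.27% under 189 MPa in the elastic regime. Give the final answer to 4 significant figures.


E = sigma / epsilon
epsilon = 0.27% = 2.7e-03
E = 189 / 2.7e-03
E = 70000 MPa


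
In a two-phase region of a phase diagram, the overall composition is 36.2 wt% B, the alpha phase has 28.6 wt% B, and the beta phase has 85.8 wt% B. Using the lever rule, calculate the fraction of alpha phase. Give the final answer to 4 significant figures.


f_alpha = (C_beta - C0) / (C_beta - C_alpha)
f_alpha = (85.8 - 36.2) / (85.8 - 28.6)
f_alpha = 0.8671


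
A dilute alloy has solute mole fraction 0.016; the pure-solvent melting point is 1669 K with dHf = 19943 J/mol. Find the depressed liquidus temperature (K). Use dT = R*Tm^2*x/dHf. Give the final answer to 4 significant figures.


dT = R*Tm^2*x / dHf
dT = 8.314 * 1669^2 * 0.016 / 19943
dT = 18.5803 K
T_new = 1669 - 18.5803 = 1650 K


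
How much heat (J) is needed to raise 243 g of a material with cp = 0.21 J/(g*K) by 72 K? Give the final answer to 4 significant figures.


Q = m * cp * dT
Q = 243 * 0.21 * 72
Q = 3674 J


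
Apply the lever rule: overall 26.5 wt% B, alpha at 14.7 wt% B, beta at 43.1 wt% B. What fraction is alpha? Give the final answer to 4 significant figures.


f_alpha = (C_beta - C0) / (C_beta - C_alpha)
f_alpha = (43.1 - 26.5) / (43.1 - 14.7)
f_alpha = 0.5845


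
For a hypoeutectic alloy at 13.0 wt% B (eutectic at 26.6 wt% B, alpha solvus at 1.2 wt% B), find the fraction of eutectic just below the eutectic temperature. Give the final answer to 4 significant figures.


f_primary = (C_e - C0) / (C_e - C_alpha_max)
f_primary = (26.6 - 13.0) / (26.6 - 1.2)
f_primary = 0.535433
f_eutectic = 1 - 0.535433 = 0.4646


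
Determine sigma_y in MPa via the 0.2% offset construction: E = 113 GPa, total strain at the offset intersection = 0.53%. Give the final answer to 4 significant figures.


Offset strain = 0.002
Elastic strain at yield = total_strain - offset = 5.3e-03 - 0.002 = 3.3e-03
sigma_y = E * elastic_strain = 113000 * 3.3e-03
sigma_y = 372.9 MPa


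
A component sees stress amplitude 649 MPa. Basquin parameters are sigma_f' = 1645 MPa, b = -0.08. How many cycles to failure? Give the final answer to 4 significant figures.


sigma_a = sigma_f' * (2*Nf)^b
2*Nf = (sigma_a / sigma_f')^(1/b)
2*Nf = (649 / 1645)^(1/-0.08)
2*Nf = 111948
Nf = 55970 cycles


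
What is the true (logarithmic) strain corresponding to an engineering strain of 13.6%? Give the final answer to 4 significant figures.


epsilon_true = ln(1 + epsilon_eng)
epsilon_true = ln(1 + 0.136)
epsilon_true = 0.1275


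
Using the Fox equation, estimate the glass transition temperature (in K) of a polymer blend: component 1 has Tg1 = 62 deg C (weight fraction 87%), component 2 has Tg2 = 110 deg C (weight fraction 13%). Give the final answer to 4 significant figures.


1/Tg = w1/Tg1 + w2/Tg2 (in Kelvin)
Tg1 = 335.15 K, Tg2 = 383.15 K
1/Tg = 0.87/335.15 + 0.13/383.15
Tg = 340.7 K


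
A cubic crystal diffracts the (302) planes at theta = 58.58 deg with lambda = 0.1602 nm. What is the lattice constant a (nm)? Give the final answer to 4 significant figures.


d = lambda / (2*sin(theta))
d = 0.1602 / (2*sin(58.58 deg))
d = 0.0938633 nm
a = d * sqrt(h^2+k^2+l^2) = 0.0938633 * sqrt(13)
a = 0.3384 nm


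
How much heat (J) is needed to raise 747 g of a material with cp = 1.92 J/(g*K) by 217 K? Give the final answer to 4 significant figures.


Q = m * cp * dT
Q = 747 * 1.92 * 217
Q = 311200 J


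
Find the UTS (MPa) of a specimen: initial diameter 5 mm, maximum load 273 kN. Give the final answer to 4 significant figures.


A0 = pi*(d/2)^2 = pi*(5/2)^2 = 19.635 mm^2
UTS = F_max / A0 = 273*1000 / 19.635
UTS = 13900 MPa


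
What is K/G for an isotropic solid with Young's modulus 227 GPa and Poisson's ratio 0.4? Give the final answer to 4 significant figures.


G = E / (2*(1+nu))
G = 227 / (2*(1+0.4)) = 81.0714 GPa
K = E / (3*(1-2*nu))
K = 227 / (3*(1-2*0.4)) = 378.333 GPa
K/G = 378.333 / 81.0714 = 4.667


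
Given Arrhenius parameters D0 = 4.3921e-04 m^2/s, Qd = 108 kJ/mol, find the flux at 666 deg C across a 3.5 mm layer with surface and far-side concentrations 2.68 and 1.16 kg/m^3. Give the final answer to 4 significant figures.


Step 1: D = D0 * exp(-Qd/(R*T))
T = 666 + 273.15 = 939.15 K
D = 4.3921e-04 * exp(-108e3 / (8.314 * 939.15)) = 4.32112e-10 m^2/s
Step 2: J = D * (C1 - C2) / dx
J = 4.32112e-10 * (2.68 - 1.16) / 3.5e-03
J = 1.877e-07 kg/(m^2*s)


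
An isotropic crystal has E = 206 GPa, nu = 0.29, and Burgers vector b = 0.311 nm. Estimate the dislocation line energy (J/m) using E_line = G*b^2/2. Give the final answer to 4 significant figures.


Step 1: G = E / (2*(1+nu))
G = 206 / (2*(1+0.29)) = 79.845 GPa = 7.9845e+10 Pa
Step 2: E_line = G*b^2/2
b = 0.311 nm = 3.11e-10 m
E_line = 0.5 * 7.9845e+10 * (3.11e-10)^2 = 3.861e-09 J/m


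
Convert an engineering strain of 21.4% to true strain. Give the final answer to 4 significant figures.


epsilon_true = ln(1 + epsilon_eng)
epsilon_true = ln(1 + 0.214)
epsilon_true = 0.1939


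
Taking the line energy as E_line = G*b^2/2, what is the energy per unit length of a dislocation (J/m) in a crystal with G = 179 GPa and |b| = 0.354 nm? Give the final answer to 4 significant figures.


E = G*b^2/2
b = 0.354 nm = 3.54e-10 m
G = 179 GPa = 1.79e+11 Pa
E = 0.5 * 1.79e+11 * (3.54e-10)^2
E = 1.122e-08 J/m


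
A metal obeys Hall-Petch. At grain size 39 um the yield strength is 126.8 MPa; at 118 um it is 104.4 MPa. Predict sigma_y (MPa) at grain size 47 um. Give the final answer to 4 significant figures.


sigma_y = sigma0 + k / sqrt(d)
1/sqrt(d1) = 1/sqrt(3.9e-05) = 160.128;  1/sqrt(d2) = 92.0575
k = (sigma1 - sigma2) / (1/sqrt(d1) - 1/sqrt(d2)) = (126.8 - 104.4) / (160.128 - 92.0575) = 0.32907 MPa*m^0.5
sigma0 = sigma1 - k/sqrt(d1) = 126.8 - 0.32907*160.128 = 74.1067 MPa
sigma_y(d3) = 74.1067 + 0.32907 / sqrt(4.7e-05) = 122.1 MPa


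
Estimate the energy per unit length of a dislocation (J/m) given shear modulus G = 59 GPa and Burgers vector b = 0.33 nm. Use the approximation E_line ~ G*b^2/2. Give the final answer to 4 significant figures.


E = G*b^2/2
b = 0.33 nm = 3.3e-10 m
G = 59 GPa = 5.9e+10 Pa
E = 0.5 * 5.9e+10 * (3.3e-10)^2
E = 3.213e-09 J/m


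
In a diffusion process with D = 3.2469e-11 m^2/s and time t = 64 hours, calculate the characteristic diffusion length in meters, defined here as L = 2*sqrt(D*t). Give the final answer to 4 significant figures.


t = 64 hr = 230400 s
Diffusion length = 2*sqrt(D*t)
= 2*sqrt(3.2469e-11 * 230400)
= 5.47e-03 m


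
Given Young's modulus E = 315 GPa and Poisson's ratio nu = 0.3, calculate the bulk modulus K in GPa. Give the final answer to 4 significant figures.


K = E / (3*(1-2*nu))
K = 315 / (3*(1-2*0.3))
K = 262.5 GPa


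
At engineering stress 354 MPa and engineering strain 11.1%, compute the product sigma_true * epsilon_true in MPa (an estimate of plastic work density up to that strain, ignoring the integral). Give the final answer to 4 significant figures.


sigma_true = sigma_eng * (1 + epsilon_eng)
sigma_true = 354 * (1 + 0.111) = 393.294 MPa
epsilon_true = ln(1 + epsilon_eng)
epsilon_true = ln(1 + 0.111) = 0.105261
sigma_true * epsilon_true = 393.294 * 0.105261 = 41.4 MPa


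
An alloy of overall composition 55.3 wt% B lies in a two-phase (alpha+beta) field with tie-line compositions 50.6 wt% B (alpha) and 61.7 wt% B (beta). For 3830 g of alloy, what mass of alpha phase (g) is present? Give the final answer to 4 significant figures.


f_alpha = (C_beta - C0) / (C_beta - C_alpha)
f_alpha = (61.7 - 55.3) / (61.7 - 50.6) = 0.576577
m_alpha = f_alpha * m_total = 0.576577 * 3830 = 2208 g


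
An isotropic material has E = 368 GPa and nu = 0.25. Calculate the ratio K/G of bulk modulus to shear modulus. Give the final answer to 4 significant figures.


G = E / (2*(1+nu))
G = 368 / (2*(1+0.25)) = 147.2 GPa
K = E / (3*(1-2*nu))
K = 368 / (3*(1-2*0.25)) = 245.333 GPa
K/G = 245.333 / 147.2 = 1.667


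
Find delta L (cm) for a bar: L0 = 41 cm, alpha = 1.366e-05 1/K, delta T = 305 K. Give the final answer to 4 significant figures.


dL = L0 * alpha * dT
dL = 41 * 1.366e-05 * 305
dL = 0.1708 cm


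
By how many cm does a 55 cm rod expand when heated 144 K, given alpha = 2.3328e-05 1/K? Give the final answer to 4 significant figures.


dL = L0 * alpha * dT
dL = 55 * 2.3328e-05 * 144
dL = 0.1848 cm


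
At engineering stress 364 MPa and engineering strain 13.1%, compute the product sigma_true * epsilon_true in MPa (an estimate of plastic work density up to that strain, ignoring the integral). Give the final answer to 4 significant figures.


sigma_true = sigma_eng * (1 + epsilon_eng)
sigma_true = 364 * (1 + 0.131) = 411.684 MPa
epsilon_true = ln(1 + epsilon_eng)
epsilon_true = ln(1 + 0.131) = 0.123102
sigma_true * epsilon_true = 411.684 * 0.123102 = 50.68 MPa


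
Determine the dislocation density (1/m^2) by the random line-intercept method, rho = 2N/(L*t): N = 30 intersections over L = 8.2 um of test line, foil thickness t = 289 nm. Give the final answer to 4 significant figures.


rho = 2N / (L * t)
L = 8.2 um = 8.2e-06 m, t = 289 nm = 2.89e-07 m
rho = 2 * 30 / (8.2e-06 * 2.89e-07)
rho = 2.532e+13 1/m^2


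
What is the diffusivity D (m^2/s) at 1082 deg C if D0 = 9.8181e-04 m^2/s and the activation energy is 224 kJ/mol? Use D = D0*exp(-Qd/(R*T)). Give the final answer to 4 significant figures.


D = D0 * exp(-Qd / (R*T))
T = 1355.15 K
D = 9.8181e-04 * exp(-224e3 / (8.314 * 1355.15))
D = 2.278e-12 m^2/s


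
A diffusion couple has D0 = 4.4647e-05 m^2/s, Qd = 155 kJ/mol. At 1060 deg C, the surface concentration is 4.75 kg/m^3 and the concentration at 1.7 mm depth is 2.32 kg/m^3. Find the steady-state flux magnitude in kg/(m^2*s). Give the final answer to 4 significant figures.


Step 1: D = D0 * exp(-Qd/(R*T))
T = 1060 + 273.15 = 1333.15 K
D = 4.4647e-05 * exp(-155e3 / (8.314 * 1333.15)) = 3.77104e-11 m^2/s
Step 2: J = D * (C1 - C2) / dx
J = 3.77104e-11 * (4.75 - 2.32) / 1.7e-03
J = 5.39e-08 kg/(m^2*s)


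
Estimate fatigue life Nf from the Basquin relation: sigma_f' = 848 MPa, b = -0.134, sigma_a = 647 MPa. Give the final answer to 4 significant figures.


sigma_a = sigma_f' * (2*Nf)^b
2*Nf = (sigma_a / sigma_f')^(1/b)
2*Nf = (647 / 848)^(1/-0.134)
2*Nf = 7.53014
Nf = 3.765 cycles


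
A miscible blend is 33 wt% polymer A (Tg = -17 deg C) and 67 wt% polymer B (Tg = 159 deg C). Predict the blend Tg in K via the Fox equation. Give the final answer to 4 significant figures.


1/Tg = w1/Tg1 + w2/Tg2 (in Kelvin)
Tg1 = 256.15 K, Tg2 = 432.15 K
1/Tg = 0.33/256.15 + 0.67/432.15
Tg = 352.3 K


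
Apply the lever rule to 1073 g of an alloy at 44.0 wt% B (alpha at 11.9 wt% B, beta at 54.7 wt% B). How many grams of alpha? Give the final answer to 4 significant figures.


f_alpha = (C_beta - C0) / (C_beta - C_alpha)
f_alpha = (54.7 - 44.0) / (54.7 - 11.9) = 0.25
m_alpha = f_alpha * m_total = 0.25 * 1073 = 268.3 g


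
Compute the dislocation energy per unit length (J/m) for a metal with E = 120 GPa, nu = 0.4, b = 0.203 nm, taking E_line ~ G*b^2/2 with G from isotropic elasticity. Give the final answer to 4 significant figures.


Step 1: G = E / (2*(1+nu))
G = 120 / (2*(1+0.4)) = 42.8571 GPa = 4.28571e+10 Pa
Step 2: E_line = G*b^2/2
b = 0.203 nm = 2.03e-10 m
E_line = 0.5 * 4.28571e+10 * (2.03e-10)^2 = 8.831e-10 J/m


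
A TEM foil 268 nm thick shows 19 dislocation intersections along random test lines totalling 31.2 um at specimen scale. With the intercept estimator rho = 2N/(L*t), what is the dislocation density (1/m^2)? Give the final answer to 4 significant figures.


rho = 2N / (L * t)
L = 31.2 um = 3.12e-05 m, t = 268 nm = 2.68e-07 m
rho = 2 * 19 / (3.12e-05 * 2.68e-07)
rho = 4.545e+12 1/m^2


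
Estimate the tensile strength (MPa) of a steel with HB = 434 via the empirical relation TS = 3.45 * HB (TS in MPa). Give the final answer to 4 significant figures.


TS (MPa) = 3.45 * HB
TS = 3.45 * 434
TS = 1497 MPa


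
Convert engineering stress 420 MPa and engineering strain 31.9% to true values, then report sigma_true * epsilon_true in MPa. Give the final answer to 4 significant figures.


sigma_true = sigma_eng * (1 + epsilon_eng)
sigma_true = 420 * (1 + 0.319) = 553.98 MPa
epsilon_true = ln(1 + epsilon_eng)
epsilon_true = ln(1 + 0.319) = 0.276874
sigma_true * epsilon_true = 553.98 * 0.276874 = 153.4 MPa


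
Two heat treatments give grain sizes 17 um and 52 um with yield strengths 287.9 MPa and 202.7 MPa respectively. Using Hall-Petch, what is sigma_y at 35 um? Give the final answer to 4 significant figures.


sigma_y = sigma0 + k / sqrt(d)
1/sqrt(d1) = 1/sqrt(1.7e-05) = 242.536;  1/sqrt(d2) = 138.675
k = (sigma1 - sigma2) / (1/sqrt(d1) - 1/sqrt(d2)) = (287.9 - 202.7) / (242.536 - 138.675) = 0.820331 MPa*m^0.5
sigma0 = sigma1 - k/sqrt(d1) = 287.9 - 0.820331*242.536 = 88.9406 MPa
sigma_y(d3) = 88.9406 + 0.820331 / sqrt(3.5e-05) = 227.6 MPa


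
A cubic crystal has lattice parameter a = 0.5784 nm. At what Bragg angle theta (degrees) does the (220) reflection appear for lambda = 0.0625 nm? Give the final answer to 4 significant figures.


d = a / sqrt(h^2+k^2+l^2)
d = 0.5784 / sqrt(8) = 0.204495 nm
lambda = 2*d*sin(theta)  =>  sin(theta) = lambda / (2*d)
sin(theta) = 0.0625 / (2 * 0.204495) = 0.152815
theta = 8.79 deg


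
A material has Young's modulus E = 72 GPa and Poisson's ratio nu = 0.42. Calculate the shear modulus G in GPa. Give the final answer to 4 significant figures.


G = E / (2*(1+nu))
G = 72 / (2*(1+0.42))
G = 25.35 GPa


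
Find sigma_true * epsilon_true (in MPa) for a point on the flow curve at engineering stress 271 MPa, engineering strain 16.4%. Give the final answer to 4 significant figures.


sigma_true = sigma_eng * (1 + epsilon_eng)
sigma_true = 271 * (1 + 0.164) = 315.444 MPa
epsilon_true = ln(1 + epsilon_eng)
epsilon_true = ln(1 + 0.164) = 0.151862
sigma_true * epsilon_true = 315.444 * 0.151862 = 47.9 MPa


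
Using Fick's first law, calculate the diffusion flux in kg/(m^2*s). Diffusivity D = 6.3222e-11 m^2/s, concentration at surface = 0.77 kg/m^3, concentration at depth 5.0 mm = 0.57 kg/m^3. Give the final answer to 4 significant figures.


J = -D * (dC/dx) = D * (C1 - C2) / dx
J = 6.3222e-11 * (0.77 - 0.57) / 5e-03
J = 2.529e-09 kg/(m^2*s)


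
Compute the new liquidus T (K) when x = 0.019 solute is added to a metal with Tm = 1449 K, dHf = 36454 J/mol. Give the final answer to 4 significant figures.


dT = R*Tm^2*x / dHf
dT = 8.314 * 1449^2 * 0.019 / 36454
dT = 9.09819 K
T_new = 1449 - 9.09819 = 1440 K


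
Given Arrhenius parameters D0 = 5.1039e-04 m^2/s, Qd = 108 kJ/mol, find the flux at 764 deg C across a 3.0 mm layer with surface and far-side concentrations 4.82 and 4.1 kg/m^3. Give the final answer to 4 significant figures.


Step 1: D = D0 * exp(-Qd/(R*T))
T = 764 + 273.15 = 1037.15 K
D = 5.1039e-04 * exp(-108e3 / (8.314 * 1037.15)) = 1.85538e-09 m^2/s
Step 2: J = D * (C1 - C2) / dx
J = 1.85538e-09 * (4.82 - 4.1) / 3e-03
J = 4.453e-07 kg/(m^2*s)


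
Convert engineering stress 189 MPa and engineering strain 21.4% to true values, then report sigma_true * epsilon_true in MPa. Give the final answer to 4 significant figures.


sigma_true = sigma_eng * (1 + epsilon_eng)
sigma_true = 189 * (1 + 0.214) = 229.446 MPa
epsilon_true = ln(1 + epsilon_eng)
epsilon_true = ln(1 + 0.214) = 0.193921
sigma_true * epsilon_true = 229.446 * 0.193921 = 44.49 MPa


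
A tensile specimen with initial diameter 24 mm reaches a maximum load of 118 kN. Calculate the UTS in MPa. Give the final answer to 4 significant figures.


A0 = pi*(d/2)^2 = pi*(24/2)^2 = 452.389 mm^2
UTS = F_max / A0 = 118*1000 / 452.389
UTS = 260.8 MPa


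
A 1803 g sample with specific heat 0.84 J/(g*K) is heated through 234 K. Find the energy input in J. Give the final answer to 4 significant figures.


Q = m * cp * dT
Q = 1803 * 0.84 * 234
Q = 354400 J


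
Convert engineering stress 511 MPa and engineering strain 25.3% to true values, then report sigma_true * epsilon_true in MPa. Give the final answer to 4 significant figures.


sigma_true = sigma_eng * (1 + epsilon_eng)
sigma_true = 511 * (1 + 0.253) = 640.283 MPa
epsilon_true = ln(1 + epsilon_eng)
epsilon_true = ln(1 + 0.253) = 0.225541
sigma_true * epsilon_true = 640.283 * 0.225541 = 144.4 MPa


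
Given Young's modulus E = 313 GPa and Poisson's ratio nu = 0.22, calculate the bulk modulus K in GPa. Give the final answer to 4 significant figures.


K = E / (3*(1-2*nu))
K = 313 / (3*(1-2*0.22))
K = 186.3 GPa


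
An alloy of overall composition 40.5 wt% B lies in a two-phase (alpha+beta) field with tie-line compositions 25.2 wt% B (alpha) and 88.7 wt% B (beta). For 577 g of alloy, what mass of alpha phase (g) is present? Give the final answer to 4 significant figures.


f_alpha = (C_beta - C0) / (C_beta - C_alpha)
f_alpha = (88.7 - 40.5) / (88.7 - 25.2) = 0.759055
m_alpha = f_alpha * m_total = 0.759055 * 577 = 438 g


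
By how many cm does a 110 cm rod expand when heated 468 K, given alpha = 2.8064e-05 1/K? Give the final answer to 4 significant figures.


dL = L0 * alpha * dT
dL = 110 * 2.8064e-05 * 468
dL = 1.445 cm


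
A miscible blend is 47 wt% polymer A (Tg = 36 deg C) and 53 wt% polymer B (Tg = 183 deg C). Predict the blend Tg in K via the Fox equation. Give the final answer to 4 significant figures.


1/Tg = w1/Tg1 + w2/Tg2 (in Kelvin)
Tg1 = 309.15 K, Tg2 = 456.15 K
1/Tg = 0.47/309.15 + 0.53/456.15
Tg = 372.8 K


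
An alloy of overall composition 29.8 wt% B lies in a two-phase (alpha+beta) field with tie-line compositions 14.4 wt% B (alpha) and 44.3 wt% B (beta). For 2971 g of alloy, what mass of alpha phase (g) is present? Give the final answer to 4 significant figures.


f_alpha = (C_beta - C0) / (C_beta - C_alpha)
f_alpha = (44.3 - 29.8) / (44.3 - 14.4) = 0.48495
m_alpha = f_alpha * m_total = 0.48495 * 2971 = 1441 g


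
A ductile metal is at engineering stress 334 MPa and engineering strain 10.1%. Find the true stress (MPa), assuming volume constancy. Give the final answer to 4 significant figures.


sigma_true = sigma_eng * (1 + epsilon_eng)
sigma_true = 334 * (1 + 0.101)
sigma_true = 367.7 MPa


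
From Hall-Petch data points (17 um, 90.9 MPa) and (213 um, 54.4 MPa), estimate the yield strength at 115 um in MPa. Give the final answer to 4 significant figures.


sigma_y = sigma0 + k / sqrt(d)
1/sqrt(d1) = 1/sqrt(1.7e-05) = 242.536;  1/sqrt(d2) = 68.5189
k = (sigma1 - sigma2) / (1/sqrt(d1) - 1/sqrt(d2)) = (90.9 - 54.4) / (242.536 - 68.5189) = 0.20975 MPa*m^0.5
sigma0 = sigma1 - k/sqrt(d1) = 90.9 - 0.20975*242.536 = 40.0282 MPa
sigma_y(d3) = 40.0282 + 0.20975 / sqrt(1.15e-04) = 59.59 MPa


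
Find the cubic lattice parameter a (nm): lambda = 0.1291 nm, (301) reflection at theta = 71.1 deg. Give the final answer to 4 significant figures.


d = lambda / (2*sin(theta))
d = 0.1291 / (2*sin(71.1 deg))
d = 0.0682285 nm
a = d * sqrt(h^2+k^2+l^2) = 0.0682285 * sqrt(10)
a = 0.2158 nm


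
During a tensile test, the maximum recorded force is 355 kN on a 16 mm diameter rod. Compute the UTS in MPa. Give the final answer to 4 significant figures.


A0 = pi*(d/2)^2 = pi*(16/2)^2 = 201.062 mm^2
UTS = F_max / A0 = 355*1000 / 201.062
UTS = 1766 MPa


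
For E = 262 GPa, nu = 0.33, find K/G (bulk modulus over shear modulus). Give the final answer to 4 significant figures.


G = E / (2*(1+nu))
G = 262 / (2*(1+0.33)) = 98.4962 GPa
K = E / (3*(1-2*nu))
K = 262 / (3*(1-2*0.33)) = 256.863 GPa
K/G = 256.863 / 98.4962 = 2.608


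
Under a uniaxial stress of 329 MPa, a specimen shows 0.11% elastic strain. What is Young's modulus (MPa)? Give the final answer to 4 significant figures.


E = sigma / epsilon
epsilon = 0.11% = 1.1e-03
E = 329 / 1.1e-03
E = 299100 MPa


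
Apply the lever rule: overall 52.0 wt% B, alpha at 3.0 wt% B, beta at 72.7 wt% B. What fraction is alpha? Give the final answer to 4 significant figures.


f_alpha = (C_beta - C0) / (C_beta - C_alpha)
f_alpha = (72.7 - 52.0) / (72.7 - 3.0)
f_alpha = 0.297


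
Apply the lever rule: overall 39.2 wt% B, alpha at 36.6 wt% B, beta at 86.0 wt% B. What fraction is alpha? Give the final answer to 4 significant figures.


f_alpha = (C_beta - C0) / (C_beta - C_alpha)
f_alpha = (86.0 - 39.2) / (86.0 - 36.6)
f_alpha = 0.9474


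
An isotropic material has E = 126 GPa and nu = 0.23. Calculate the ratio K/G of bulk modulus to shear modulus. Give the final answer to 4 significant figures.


G = E / (2*(1+nu))
G = 126 / (2*(1+0.23)) = 51.2195 GPa
K = E / (3*(1-2*nu))
K = 126 / (3*(1-2*0.23)) = 77.7778 GPa
K/G = 77.7778 / 51.2195 = 1.519


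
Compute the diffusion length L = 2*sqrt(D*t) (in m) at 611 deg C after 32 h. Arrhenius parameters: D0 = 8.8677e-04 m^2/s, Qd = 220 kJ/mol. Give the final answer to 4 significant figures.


Step 1: D = D0 * exp(-Qd/(R*T))
T = 884.15 K
D = 8.8677e-04 * exp(-220e3 / (8.314 * 884.15)) = 8.91202e-17 m^2/s
Step 2: L = 2*sqrt(D*t)
t = 32 h = 115200 s
L = 2*sqrt(8.91202e-17 * 115200) = 6.408e-06 m


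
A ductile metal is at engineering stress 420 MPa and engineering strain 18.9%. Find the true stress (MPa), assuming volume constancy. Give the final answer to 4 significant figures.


sigma_true = sigma_eng * (1 + epsilon_eng)
sigma_true = 420 * (1 + 0.189)
sigma_true = 499.4 MPa


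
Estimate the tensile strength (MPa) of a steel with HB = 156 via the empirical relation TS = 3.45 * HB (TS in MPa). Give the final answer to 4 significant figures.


TS (MPa) = 3.45 * HB
TS = 3.45 * 156
TS = 538.2 MPa


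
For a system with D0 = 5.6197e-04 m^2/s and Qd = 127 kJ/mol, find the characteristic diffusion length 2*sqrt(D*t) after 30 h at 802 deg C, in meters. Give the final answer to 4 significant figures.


Step 1: D = D0 * exp(-Qd/(R*T))
T = 1075.15 K
D = 5.6197e-04 * exp(-127e3 / (8.314 * 1075.15)) = 3.79643e-10 m^2/s
Step 2: L = 2*sqrt(D*t)
t = 30 h = 108000 s
L = 2*sqrt(3.79643e-10 * 108000) = 0.01281 m


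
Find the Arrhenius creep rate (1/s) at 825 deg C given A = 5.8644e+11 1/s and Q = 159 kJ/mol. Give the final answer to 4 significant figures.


rate = A * exp(-Q / (R*T))
T = 825 + 273.15 = 1098.15 K
rate = 5.8644e+11 * exp(-159e3 / (8.314 * 1098.15))
rate = 16030 1/s


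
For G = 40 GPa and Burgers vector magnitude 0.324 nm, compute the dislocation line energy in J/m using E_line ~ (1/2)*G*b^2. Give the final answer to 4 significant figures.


E = G*b^2/2
b = 0.324 nm = 3.24e-10 m
G = 40 GPa = 4e+10 Pa
E = 0.5 * 4e+10 * (3.24e-10)^2
E = 2.1e-09 J/m


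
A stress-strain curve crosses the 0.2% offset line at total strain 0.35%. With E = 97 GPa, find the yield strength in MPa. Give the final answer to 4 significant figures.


Offset strain = 0.002
Elastic strain at yield = total_strain - offset = 3.5e-03 - 0.002 = 1.5e-03
sigma_y = E * elastic_strain = 97000 * 1.5e-03
sigma_y = 145.5 MPa


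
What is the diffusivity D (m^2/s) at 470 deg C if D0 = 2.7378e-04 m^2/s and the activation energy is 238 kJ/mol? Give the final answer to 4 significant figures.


D = D0 * exp(-Qd / (R*T))
T = 743.15 K
D = 2.7378e-04 * exp(-238e3 / (8.314 * 743.15))
D = 5.108e-21 m^2/s


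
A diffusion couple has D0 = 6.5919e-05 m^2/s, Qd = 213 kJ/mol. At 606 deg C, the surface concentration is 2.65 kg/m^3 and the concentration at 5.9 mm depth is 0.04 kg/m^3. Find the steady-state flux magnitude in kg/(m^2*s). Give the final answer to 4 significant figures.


Step 1: D = D0 * exp(-Qd/(R*T))
T = 606 + 273.15 = 879.15 K
D = 6.5919e-05 * exp(-213e3 / (8.314 * 879.15)) = 1.45604e-17 m^2/s
Step 2: J = D * (C1 - C2) / dx
J = 1.45604e-17 * (2.65 - 0.04) / 5.9e-03
J = 6.441e-15 kg/(m^2*s)


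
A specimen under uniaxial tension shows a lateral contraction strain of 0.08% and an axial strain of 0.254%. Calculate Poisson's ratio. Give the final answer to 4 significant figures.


nu = -epsilon_lat / epsilon_axial
Lateral strain is contraction (negative), so using magnitudes:
nu = 0.08 / 0.254
nu = 0.315


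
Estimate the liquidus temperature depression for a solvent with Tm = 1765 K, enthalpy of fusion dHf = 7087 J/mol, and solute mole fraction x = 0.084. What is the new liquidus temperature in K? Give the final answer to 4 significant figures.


dT = R*Tm^2*x / dHf
dT = 8.314 * 1765^2 * 0.084 / 7087
dT = 306.984 K
T_new = 1765 - 306.984 = 1458 K


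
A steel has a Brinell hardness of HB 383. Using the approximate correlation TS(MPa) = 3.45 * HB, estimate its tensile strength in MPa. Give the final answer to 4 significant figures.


TS (MPa) = 3.45 * HB
TS = 3.45 * 383
TS = 1321 MPa


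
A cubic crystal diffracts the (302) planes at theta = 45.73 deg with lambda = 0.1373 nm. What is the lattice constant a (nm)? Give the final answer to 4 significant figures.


d = lambda / (2*sin(theta))
d = 0.1373 / (2*sin(45.73 deg))
d = 0.0958721 nm
a = d * sqrt(h^2+k^2+l^2) = 0.0958721 * sqrt(13)
a = 0.3457 nm


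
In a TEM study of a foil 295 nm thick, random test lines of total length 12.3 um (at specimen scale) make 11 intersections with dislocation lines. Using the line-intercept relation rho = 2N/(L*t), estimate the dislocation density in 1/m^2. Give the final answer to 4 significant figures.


rho = 2N / (L * t)
L = 12.3 um = 1.23e-05 m, t = 295 nm = 2.95e-07 m
rho = 2 * 11 / (1.23e-05 * 2.95e-07)
rho = 6.063e+12 1/m^2


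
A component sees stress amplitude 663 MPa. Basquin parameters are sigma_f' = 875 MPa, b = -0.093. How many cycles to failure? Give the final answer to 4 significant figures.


sigma_a = sigma_f' * (2*Nf)^b
2*Nf = (sigma_a / sigma_f')^(1/b)
2*Nf = (663 / 875)^(1/-0.093)
2*Nf = 19.7533
Nf = 9.877 cycles


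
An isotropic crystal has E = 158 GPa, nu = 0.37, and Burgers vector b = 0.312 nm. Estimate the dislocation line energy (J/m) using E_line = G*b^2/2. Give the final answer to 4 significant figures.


Step 1: G = E / (2*(1+nu))
G = 158 / (2*(1+0.37)) = 57.6642 GPa = 5.76642e+10 Pa
Step 2: E_line = G*b^2/2
b = 0.312 nm = 3.12e-10 m
E_line = 0.5 * 5.76642e+10 * (3.12e-10)^2 = 2.807e-09 J/m


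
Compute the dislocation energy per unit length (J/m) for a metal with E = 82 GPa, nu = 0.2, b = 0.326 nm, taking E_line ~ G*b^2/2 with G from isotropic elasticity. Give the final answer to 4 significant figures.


Step 1: G = E / (2*(1+nu))
G = 82 / (2*(1+0.2)) = 34.1667 GPa = 3.41667e+10 Pa
Step 2: E_line = G*b^2/2
b = 0.326 nm = 3.26e-10 m
E_line = 0.5 * 3.41667e+10 * (3.26e-10)^2 = 1.816e-09 J/m


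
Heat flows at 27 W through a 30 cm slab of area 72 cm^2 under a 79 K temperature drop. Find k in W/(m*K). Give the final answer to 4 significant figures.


k = Q*L / (A*dT)
L = 0.3 m, A = 7.2e-03 m^2
k = 27 * 0.3 / (7.2e-03 * 79)
k = 14.24 W/(m*K)


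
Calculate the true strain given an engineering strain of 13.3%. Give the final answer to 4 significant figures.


epsilon_true = ln(1 + epsilon_eng)
epsilon_true = ln(1 + 0.133)
epsilon_true = 0.1249


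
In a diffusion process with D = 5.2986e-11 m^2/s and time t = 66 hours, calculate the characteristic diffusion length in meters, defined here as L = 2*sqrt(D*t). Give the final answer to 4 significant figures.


t = 66 hr = 237600 s
Diffusion length = 2*sqrt(D*t)
= 2*sqrt(5.2986e-11 * 237600)
= 7.096e-03 m


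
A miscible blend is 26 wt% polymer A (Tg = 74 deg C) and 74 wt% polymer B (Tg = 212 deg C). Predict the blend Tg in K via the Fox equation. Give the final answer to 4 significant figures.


1/Tg = w1/Tg1 + w2/Tg2 (in Kelvin)
Tg1 = 347.15 K, Tg2 = 485.15 K
1/Tg = 0.26/347.15 + 0.74/485.15
Tg = 439.7 K


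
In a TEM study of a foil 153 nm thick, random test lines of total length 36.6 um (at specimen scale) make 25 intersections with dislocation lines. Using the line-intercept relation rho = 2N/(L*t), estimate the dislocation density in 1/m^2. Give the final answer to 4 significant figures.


rho = 2N / (L * t)
L = 36.6 um = 3.66e-05 m, t = 153 nm = 1.53e-07 m
rho = 2 * 25 / (3.66e-05 * 1.53e-07)
rho = 8.929e+12 1/m^2


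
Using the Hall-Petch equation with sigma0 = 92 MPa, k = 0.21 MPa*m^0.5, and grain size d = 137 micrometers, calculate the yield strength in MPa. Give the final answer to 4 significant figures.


sigma_y = sigma0 + k / sqrt(d)
d = 137 um = 1.37e-04 m
sigma_y = 92 + 0.21 / sqrt(1.37e-04)
sigma_y = 109.9 MPa


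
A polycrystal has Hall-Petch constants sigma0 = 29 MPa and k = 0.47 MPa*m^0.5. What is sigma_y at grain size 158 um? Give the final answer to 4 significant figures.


sigma_y = sigma0 + k / sqrt(d)
d = 158 um = 1.58e-04 m
sigma_y = 29 + 0.47 / sqrt(1.58e-04)
sigma_y = 66.39 MPa


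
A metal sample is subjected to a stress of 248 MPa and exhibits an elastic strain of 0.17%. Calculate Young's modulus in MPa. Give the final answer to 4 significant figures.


E = sigma / epsilon
epsilon = 0.17% = 1.7e-03
E = 248 / 1.7e-03
E = 145900 MPa


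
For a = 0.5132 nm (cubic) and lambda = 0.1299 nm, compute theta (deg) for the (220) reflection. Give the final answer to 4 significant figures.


d = a / sqrt(h^2+k^2+l^2)
d = 0.5132 / sqrt(8) = 0.181444 nm
lambda = 2*d*sin(theta)  =>  sin(theta) = lambda / (2*d)
sin(theta) = 0.1299 / (2 * 0.181444) = 0.357962
theta = 20.98 deg


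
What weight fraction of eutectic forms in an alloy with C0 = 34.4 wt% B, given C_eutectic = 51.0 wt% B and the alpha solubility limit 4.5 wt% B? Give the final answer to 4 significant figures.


f_primary = (C_e - C0) / (C_e - C_alpha_max)
f_primary = (51.0 - 34.4) / (51.0 - 4.5)
f_primary = 0.356989
f_eutectic = 1 - 0.356989 = 0.643


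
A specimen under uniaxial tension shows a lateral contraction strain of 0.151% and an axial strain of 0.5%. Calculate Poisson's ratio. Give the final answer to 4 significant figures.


nu = -epsilon_lat / epsilon_axial
Lateral strain is contraction (negative), so using magnitudes:
nu = 0.151 / 0.5
nu = 0.302


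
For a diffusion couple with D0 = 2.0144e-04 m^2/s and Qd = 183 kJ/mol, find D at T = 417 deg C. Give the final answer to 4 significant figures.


D = D0 * exp(-Qd / (R*T))
T = 690.15 K
D = 2.0144e-04 * exp(-183e3 / (8.314 * 690.15))
D = 2.839e-18 m^2/s


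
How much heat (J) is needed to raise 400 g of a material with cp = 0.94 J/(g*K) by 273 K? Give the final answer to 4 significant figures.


Q = m * cp * dT
Q = 400 * 0.94 * 273
Q = 102600 J


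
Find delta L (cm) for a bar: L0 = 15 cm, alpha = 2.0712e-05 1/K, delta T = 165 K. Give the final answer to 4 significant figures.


dL = L0 * alpha * dT
dL = 15 * 2.0712e-05 * 165
dL = 0.05126 cm


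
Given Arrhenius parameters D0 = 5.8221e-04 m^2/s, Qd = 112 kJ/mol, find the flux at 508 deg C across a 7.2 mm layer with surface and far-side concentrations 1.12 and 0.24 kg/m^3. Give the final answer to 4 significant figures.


Step 1: D = D0 * exp(-Qd/(R*T))
T = 508 + 273.15 = 781.15 K
D = 5.8221e-04 * exp(-112e3 / (8.314 * 781.15)) = 1.88579e-11 m^2/s
Step 2: J = D * (C1 - C2) / dx
J = 1.88579e-11 * (1.12 - 0.24) / 7.2e-03
J = 2.305e-09 kg/(m^2*s)


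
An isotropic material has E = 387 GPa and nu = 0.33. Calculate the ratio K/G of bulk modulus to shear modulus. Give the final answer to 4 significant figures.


G = E / (2*(1+nu))
G = 387 / (2*(1+0.33)) = 145.489 GPa
K = E / (3*(1-2*nu))
K = 387 / (3*(1-2*0.33)) = 379.412 GPa
K/G = 379.412 / 145.489 = 2.608


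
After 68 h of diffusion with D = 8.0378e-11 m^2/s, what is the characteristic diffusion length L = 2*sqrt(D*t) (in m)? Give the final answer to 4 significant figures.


t = 68 hr = 244800 s
Diffusion length = 2*sqrt(D*t)
= 2*sqrt(8.0378e-11 * 244800)
= 8.872e-03 m


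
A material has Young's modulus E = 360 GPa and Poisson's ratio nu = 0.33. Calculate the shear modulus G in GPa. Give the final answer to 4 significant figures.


G = E / (2*(1+nu))
G = 360 / (2*(1+0.33))
G = 135.3 GPa


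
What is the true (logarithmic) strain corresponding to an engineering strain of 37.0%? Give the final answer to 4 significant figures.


epsilon_true = ln(1 + epsilon_eng)
epsilon_true = ln(1 + 0.37)
epsilon_true = 0.3148


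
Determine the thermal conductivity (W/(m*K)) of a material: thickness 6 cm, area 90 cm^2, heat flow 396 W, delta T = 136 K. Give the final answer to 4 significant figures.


k = Q*L / (A*dT)
L = 0.06 m, A = 9e-03 m^2
k = 396 * 0.06 / (9e-03 * 136)
k = 19.41 W/(m*K)


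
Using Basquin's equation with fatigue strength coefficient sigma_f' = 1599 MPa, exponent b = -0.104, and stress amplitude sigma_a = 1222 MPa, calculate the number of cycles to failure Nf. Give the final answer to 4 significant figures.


sigma_a = sigma_f' * (2*Nf)^b
2*Nf = (sigma_a / sigma_f')^(1/b)
2*Nf = (1222 / 1599)^(1/-0.104)
2*Nf = 13.2696
Nf = 6.635 cycles


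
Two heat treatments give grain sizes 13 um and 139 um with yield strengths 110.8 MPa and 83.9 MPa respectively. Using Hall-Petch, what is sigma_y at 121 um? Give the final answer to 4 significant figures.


sigma_y = sigma0 + k / sqrt(d)
1/sqrt(d1) = 1/sqrt(1.3e-05) = 277.35;  1/sqrt(d2) = 84.8189
k = (sigma1 - sigma2) / (1/sqrt(d1) - 1/sqrt(d2)) = (110.8 - 83.9) / (277.35 - 84.8189) = 0.139718 MPa*m^0.5
sigma0 = sigma1 - k/sqrt(d1) = 110.8 - 0.139718*277.35 = 72.0493 MPa
sigma_y(d3) = 72.0493 + 0.139718 / sqrt(1.21e-04) = 84.75 MPa


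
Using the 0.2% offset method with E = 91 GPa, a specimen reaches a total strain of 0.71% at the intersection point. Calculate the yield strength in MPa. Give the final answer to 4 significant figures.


Offset strain = 0.002
Elastic strain at yield = total_strain - offset = 7.1e-03 - 0.002 = 5.1e-03
sigma_y = E * elastic_strain = 91000 * 5.1e-03
sigma_y = 464.1 MPa


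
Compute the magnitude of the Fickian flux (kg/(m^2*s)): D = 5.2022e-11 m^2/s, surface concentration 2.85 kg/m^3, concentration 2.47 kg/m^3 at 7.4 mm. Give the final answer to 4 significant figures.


J = -D * (dC/dx) = D * (C1 - C2) / dx
J = 5.2022e-11 * (2.85 - 2.47) / 7.4e-03
J = 2.671e-09 kg/(m^2*s)


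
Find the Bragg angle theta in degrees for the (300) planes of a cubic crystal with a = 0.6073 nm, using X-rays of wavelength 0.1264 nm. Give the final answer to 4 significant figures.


d = a / sqrt(h^2+k^2+l^2)
d = 0.6073 / sqrt(9) = 0.202433 nm
lambda = 2*d*sin(theta)  =>  sin(theta) = lambda / (2*d)
sin(theta) = 0.1264 / (2 * 0.202433) = 0.312202
theta = 18.19 deg


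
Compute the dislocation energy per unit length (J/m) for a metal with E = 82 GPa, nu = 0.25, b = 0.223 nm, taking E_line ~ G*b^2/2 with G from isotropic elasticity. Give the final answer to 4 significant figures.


Step 1: G = E / (2*(1+nu))
G = 82 / (2*(1+0.25)) = 32.8 GPa = 3.28e+10 Pa
Step 2: E_line = G*b^2/2
b = 0.223 nm = 2.23e-10 m
E_line = 0.5 * 3.28e+10 * (2.23e-10)^2 = 8.156e-10 J/m


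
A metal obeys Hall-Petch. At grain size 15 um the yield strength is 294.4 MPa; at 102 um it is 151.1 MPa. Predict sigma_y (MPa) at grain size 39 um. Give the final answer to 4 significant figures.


sigma_y = sigma0 + k / sqrt(d)
1/sqrt(d1) = 1/sqrt(1.5e-05) = 258.199;  1/sqrt(d2) = 99.0148
k = (sigma1 - sigma2) / (1/sqrt(d1) - 1/sqrt(d2)) = (294.4 - 151.1) / (258.199 - 99.0148) = 0.900215 MPa*m^0.5
sigma0 = sigma1 - k/sqrt(d1) = 294.4 - 0.900215*258.199 = 61.9654 MPa
sigma_y(d3) = 61.9654 + 0.900215 / sqrt(3.9e-05) = 206.1 MPa


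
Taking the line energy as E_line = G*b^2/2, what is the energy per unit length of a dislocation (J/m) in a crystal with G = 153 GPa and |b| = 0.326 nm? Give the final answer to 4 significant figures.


E = G*b^2/2
b = 0.326 nm = 3.26e-10 m
G = 153 GPa = 1.53e+11 Pa
E = 0.5 * 1.53e+11 * (3.26e-10)^2
E = 8.13e-09 J/m


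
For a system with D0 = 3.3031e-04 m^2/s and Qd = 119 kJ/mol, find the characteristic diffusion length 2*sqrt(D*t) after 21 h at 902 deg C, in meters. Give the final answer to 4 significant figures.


Step 1: D = D0 * exp(-Qd/(R*T))
T = 1175.15 K
D = 3.3031e-04 * exp(-119e3 / (8.314 * 1175.15)) = 1.69535e-09 m^2/s
Step 2: L = 2*sqrt(D*t)
t = 21 h = 75600 s
L = 2*sqrt(1.69535e-09 * 75600) = 0.02264 m


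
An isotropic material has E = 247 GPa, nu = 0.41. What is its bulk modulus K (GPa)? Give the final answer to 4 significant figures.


K = E / (3*(1-2*nu))
K = 247 / (3*(1-2*0.41))
K = 457.4 GPa


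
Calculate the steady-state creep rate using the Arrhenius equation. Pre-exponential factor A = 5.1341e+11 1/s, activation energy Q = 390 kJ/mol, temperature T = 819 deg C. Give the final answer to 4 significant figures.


rate = A * exp(-Q / (R*T))
T = 819 + 273.15 = 1092.15 K
rate = 5.1341e+11 * exp(-390e3 / (8.314 * 1092.15))
rate = 1.141e-07 1/s


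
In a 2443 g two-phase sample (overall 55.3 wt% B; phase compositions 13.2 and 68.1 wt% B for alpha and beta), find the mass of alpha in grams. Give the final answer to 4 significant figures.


f_alpha = (C_beta - C0) / (C_beta - C_alpha)
f_alpha = (68.1 - 55.3) / (68.1 - 13.2) = 0.233151
m_alpha = f_alpha * m_total = 0.233151 * 2443 = 569.6 g
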